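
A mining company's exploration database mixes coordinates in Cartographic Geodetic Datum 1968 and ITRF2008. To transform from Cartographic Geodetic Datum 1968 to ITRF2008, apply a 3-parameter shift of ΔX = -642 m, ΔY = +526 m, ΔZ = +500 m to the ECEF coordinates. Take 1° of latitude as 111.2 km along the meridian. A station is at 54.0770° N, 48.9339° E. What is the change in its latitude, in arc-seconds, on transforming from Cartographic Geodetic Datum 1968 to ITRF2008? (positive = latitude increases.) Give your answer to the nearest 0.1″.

sin φ = 0.809806, cos φ = 0.586697, sin λ = 0.753952, cos λ = 0.656929.
North component: ΔN = −sin φ cos λ·ΔX − sin φ sin λ·ΔY + cos φ·ΔZ = −(0.809806)(0.656929)(-642) − (0.809806)(0.753952)(526) + (0.586697)(500) = 313.73 m.
1° of latitude spans 111200 m, so Δφ = 313.73 / 111200 × 3600 = 10.157″.

Δφ = 10.2″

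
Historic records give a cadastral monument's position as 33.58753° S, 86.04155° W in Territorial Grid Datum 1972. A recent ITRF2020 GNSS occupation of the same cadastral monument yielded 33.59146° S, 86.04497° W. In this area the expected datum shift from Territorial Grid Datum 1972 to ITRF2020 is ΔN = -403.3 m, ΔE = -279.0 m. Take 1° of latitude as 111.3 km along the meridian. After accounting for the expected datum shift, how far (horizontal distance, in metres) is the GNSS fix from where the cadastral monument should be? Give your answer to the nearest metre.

Observed coordinate differences: Δφ = -0.00393°, Δλ = -0.00342°.
Converting to metres (1° lat = 111300 m, cos φ = 0.833042): observed ΔN = -437.4 m, observed ΔE = -317.1 m.
Subtracting the expected shift leaves a residual of -437.4 − (-403.3) = -34.1 m north and -317.1 − (-279.0) = -38.1 m east.
Residual distance = √((-34.1)² + (-38.1)²) = 51.1 m.

51 m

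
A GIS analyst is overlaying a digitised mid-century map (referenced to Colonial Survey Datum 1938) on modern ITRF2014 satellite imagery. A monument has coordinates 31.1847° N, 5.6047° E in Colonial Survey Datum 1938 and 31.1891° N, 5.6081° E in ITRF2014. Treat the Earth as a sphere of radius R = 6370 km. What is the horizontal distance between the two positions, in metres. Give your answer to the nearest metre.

586 m

Δφ = 31.1891° − 31.1847° = +0.0044°; Δλ = 5.6081° − 5.6047° = +0.0034°.
1° along a meridian = πR/180 = 111177 m.
ΔN = Δφ × 111177 = 489.2 m; ΔE = Δλ × 111177 × cos(31.1847°) = +0.0034 × 111177 × 0.855503 = 323.4 m.
Distance = √(ΔE² + ΔN²) = √(323.4² + 489.2²) = 586.4 m.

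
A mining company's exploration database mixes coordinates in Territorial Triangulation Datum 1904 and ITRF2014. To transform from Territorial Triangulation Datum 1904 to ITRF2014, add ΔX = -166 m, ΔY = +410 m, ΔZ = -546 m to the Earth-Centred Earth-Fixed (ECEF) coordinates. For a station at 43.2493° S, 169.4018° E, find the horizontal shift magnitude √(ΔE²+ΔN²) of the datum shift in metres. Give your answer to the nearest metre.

The local east axis at (φ, λ) is (−sin λ, cos λ, 0), so ΔE = −sin(169.4018°)·(-166) + cos(169.4018°)·410 = -372.48 m.
The local north axis is (−sin φ cos λ, −sin φ sin λ, cos φ), giving ΔN = 111.799 + 51.667 − 397.695 = -234.23 m.
Horizontal magnitude = √(ΔE² + ΔN²) = √((-372.48)² + (-234.23)²) = 440.00 m.

440 m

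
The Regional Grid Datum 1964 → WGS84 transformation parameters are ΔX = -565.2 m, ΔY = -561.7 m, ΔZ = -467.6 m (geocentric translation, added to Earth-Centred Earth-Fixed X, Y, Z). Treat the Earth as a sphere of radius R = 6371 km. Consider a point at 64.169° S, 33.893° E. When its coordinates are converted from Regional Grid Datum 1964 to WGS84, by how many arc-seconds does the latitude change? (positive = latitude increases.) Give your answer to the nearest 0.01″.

Δφ = -29.40″

sin φ = -0.900083, cos φ = 0.435718, sin λ = 0.557644, cos λ = 0.830080.
North component: ΔN = −sin φ cos λ·ΔX − sin φ sin λ·ΔY + cos φ·ΔZ = −(-0.900083)(0.830080)(-565.2) − (-0.900083)(0.557644)(-561.7) + (0.435718)(-467.6) = -907.96 m.
1° of latitude spans πR/180 = 111195 m, so Δφ = -907.96 / 111195 × 3600 = -29.396″.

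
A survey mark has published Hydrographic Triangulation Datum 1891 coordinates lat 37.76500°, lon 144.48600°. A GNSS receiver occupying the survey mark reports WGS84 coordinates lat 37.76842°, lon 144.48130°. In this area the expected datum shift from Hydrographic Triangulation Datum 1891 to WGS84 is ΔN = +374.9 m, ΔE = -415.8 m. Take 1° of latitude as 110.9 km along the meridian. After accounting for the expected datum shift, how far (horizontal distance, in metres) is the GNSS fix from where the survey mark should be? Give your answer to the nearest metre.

Observed coordinate differences: Δφ = +0.00342°, Δλ = -0.00470°.
Converting to metres (1° lat = 110900 m, cos φ = 0.790529): observed ΔN = 379.3 m, observed ΔE = -412.0 m.
Subtracting the expected shift leaves a residual of 379.3 − (374.9) = 4.4 m north and -412.0 − (-415.8) = 3.8 m east.
Residual distance = √(4.4² + 3.8²) = 5.8 m.

6 m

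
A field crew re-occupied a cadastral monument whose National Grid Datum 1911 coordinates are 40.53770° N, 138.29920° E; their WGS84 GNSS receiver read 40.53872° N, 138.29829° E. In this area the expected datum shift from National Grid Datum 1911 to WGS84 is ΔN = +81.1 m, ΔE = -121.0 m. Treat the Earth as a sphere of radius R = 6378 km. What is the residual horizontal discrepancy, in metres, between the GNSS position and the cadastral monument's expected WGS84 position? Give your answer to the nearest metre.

Observed coordinate differences: Δφ = +0.00102°, Δλ = -0.00091°.
Converting to metres (1° lat = 111317 m, cos φ = 0.759978): observed ΔN = 113.5 m, observed ΔE = -77.0 m.
Subtracting the expected shift leaves a residual of 113.5 − (81.1) = 32.4 m north and -77.0 − (-121.0) = 44.0 m east.
Residual distance = √(32.4² + 44.0²) = 54.7 m.

55 m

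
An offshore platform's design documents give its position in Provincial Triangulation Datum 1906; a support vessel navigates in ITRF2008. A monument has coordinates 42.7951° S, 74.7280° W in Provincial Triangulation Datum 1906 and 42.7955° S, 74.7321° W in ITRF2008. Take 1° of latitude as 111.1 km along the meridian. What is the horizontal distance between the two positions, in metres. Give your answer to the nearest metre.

337 m

Δφ = -42.7955° − -42.7951° = -0.0004°; Δλ = -74.7321° − -74.7280° = -0.0041°.
ΔN = Δφ × 111100 = -44.4 m; ΔE = Δλ × 111100 × cos(-42.7951°) = -0.0041 × 111100 × 0.733788 = -334.2 m.
Distance = √(ΔE² + ΔN²) = √((-334.2)² + (-44.4)²) = 337.2 m.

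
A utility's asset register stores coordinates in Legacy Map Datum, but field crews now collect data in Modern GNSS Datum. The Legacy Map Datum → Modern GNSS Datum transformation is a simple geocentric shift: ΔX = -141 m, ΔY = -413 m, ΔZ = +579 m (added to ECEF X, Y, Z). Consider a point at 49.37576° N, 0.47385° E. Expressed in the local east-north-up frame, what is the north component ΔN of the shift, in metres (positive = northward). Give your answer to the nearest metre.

ΔN = 487 m

At φ = 49.37576°, λ = 0.47385°: sin φ = 0.758996, cos φ = 0.651095, sin λ = 0.008270, cos λ = 0.999966.
ΔN = −sin φ cos λ·ΔX − sin φ sin λ·ΔY + cos φ·ΔZ = −(0.758996)(0.999966)(-141) − (0.758996)(0.008270)(-413) + (0.651095)(579) = 486.59 m.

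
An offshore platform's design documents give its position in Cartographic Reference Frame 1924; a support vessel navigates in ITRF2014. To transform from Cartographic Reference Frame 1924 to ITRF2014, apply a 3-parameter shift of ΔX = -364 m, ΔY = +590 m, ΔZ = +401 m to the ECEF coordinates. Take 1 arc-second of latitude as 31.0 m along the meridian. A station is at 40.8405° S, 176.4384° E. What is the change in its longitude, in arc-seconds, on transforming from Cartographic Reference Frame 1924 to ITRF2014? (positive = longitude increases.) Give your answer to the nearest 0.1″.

Δλ = -24.1″

sin φ = -0.653956, cos φ = 0.756533, sin λ = 0.062122, cos λ = -0.998069.
East component: ΔE = −sin λ·ΔX + cos λ·ΔY = −(0.062122)(-364) + (-0.998069)(590) = -566.25 m.
1° of latitude spans 3600 × 31.00 = 111600 m; at latitude φ, 1° of longitude spans that × cos φ = 84429.1 m, so Δλ = -566.25 / 84429.1 × 3600 = -24.144″.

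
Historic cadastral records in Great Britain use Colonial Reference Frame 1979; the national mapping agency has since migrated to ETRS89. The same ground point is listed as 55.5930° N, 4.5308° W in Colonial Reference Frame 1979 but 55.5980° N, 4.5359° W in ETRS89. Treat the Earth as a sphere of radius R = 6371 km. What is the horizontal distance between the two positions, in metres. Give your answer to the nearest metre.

Δφ = 55.5980° − 55.5930° = +0.0050°; Δλ = -4.5359° − -4.5308° = -0.0051°.
1° along a meridian = πR/180 = 111195 m.
ΔN = Δφ × 111195 = 556.0 m; ΔE = Δλ × 111195 × cos(55.5930°) = -0.0051 × 111195 × 0.565068 = -320.4 m.
Distance = √(ΔE² + ΔN²) = √((-320.4)² + 556.0²) = 641.7 m.

642 m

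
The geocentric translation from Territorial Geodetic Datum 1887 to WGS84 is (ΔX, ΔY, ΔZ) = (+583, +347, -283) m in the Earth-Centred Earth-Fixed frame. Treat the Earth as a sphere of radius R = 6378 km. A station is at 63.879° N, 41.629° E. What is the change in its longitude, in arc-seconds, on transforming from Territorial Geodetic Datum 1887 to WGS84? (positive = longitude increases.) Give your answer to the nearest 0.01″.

sin φ = 0.897866, cos φ = 0.440268, sin λ = 0.664305, cos λ = 0.747462.
East component: ΔE = −sin λ·ΔX + cos λ·ΔY = −(0.664305)(583) + (0.747462)(347) = -127.92 m.
1° of latitude spans πR/180 = 111317 m; at latitude φ, 1° of longitude spans that × cos φ = 49009.4 m, so Δλ = -127.92 / 49009.4 × 3600 = -9.396″.

Δλ = -9.40″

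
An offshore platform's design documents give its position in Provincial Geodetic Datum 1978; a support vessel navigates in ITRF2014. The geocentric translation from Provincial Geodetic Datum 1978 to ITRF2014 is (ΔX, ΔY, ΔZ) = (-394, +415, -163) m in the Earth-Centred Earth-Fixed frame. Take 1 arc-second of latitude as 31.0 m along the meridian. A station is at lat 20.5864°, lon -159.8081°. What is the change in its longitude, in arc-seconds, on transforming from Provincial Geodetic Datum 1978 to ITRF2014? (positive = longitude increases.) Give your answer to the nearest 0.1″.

sin φ = 0.351619, cos φ = 0.936143, sin λ = -0.345166, cos λ = -0.938542.
East component: ΔE = −sin λ·ΔX + cos λ·ΔY = −(-0.345166)(-394) + (-0.938542)(415) = -525.49 m.
1° of latitude spans 3600 × 31.00 = 111600 m; at latitude φ, 1° of longitude spans that × cos φ = 104473.6 m, so Δλ = -525.49 / 104473.6 × 3600 = -18.108″.

Δλ = -18.1″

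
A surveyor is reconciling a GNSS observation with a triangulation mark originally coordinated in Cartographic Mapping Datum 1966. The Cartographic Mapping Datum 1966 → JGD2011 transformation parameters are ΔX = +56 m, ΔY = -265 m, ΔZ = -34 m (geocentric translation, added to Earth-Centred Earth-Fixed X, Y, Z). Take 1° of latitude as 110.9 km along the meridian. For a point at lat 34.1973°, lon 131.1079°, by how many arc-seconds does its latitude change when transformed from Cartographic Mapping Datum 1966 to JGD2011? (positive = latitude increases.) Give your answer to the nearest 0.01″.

sin φ = 0.562044, cos φ = 0.827107, sin λ = 0.753473, cos λ = -0.657479.
North component: ΔN = −sin φ cos λ·ΔX − sin φ sin λ·ΔY + cos φ·ΔZ = −(0.562044)(-0.657479)(56) − (0.562044)(0.753473)(-265) + (0.827107)(-34) = 104.80 m.
1° of latitude spans 110900 m, so Δφ = 104.80 / 110900 × 3600 = 3.402″.

Δφ = 3.40″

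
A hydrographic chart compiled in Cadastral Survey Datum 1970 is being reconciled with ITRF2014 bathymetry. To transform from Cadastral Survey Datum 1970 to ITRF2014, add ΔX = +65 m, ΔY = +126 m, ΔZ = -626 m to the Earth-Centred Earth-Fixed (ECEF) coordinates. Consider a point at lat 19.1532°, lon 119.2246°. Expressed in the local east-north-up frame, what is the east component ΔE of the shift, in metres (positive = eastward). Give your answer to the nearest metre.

ΔE = -118 m

At φ = 19.1532°, λ = 119.2246°: sin φ = 0.328095, cos φ = 0.944645, sin λ = 0.872713, cos λ = -0.488234.
ΔE = −sin λ·ΔX + cos λ·ΔY = −(0.872713)·(65) + (-0.488234)·(126) = -118.24 m.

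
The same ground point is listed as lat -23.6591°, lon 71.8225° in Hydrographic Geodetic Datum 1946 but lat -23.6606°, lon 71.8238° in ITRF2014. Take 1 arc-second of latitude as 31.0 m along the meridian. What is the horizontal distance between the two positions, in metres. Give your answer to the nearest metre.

214 m

Δφ = -23.6606° − -23.6591° = -0.0015°; Δλ = 71.8238° − 71.8225° = +0.0013°.
1° of latitude = 3600 × 31.00 = 111600 m.
ΔN = Δφ × 111600 = -167.4 m; ΔE = Δλ × 111600 × cos(-23.6591°) = +0.0013 × 111600 × 0.915949 = 132.9 m.
Distance = √(ΔE² + ΔN²) = √(132.9² + (-167.4)²) = 213.7 m.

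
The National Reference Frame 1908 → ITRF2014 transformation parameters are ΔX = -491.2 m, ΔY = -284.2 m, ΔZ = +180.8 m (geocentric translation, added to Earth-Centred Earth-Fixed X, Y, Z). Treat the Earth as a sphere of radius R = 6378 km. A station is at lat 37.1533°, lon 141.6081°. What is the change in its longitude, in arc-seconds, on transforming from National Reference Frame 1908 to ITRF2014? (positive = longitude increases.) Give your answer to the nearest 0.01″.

sin φ = 0.603950, cos φ = 0.797022, sin λ = 0.621037, cos λ = -0.783781.
East component: ΔE = −sin λ·ΔX + cos λ·ΔY = −(0.621037)(-491.2) + (-0.783781)(-284.2) = 527.80 m.
1° of latitude spans πR/180 = 111317 m; at latitude φ, 1° of longitude spans that × cos φ = 88722.2 m, so Δλ = 527.80 / 88722.2 × 3600 = 21.416″.

Δλ = 21.42″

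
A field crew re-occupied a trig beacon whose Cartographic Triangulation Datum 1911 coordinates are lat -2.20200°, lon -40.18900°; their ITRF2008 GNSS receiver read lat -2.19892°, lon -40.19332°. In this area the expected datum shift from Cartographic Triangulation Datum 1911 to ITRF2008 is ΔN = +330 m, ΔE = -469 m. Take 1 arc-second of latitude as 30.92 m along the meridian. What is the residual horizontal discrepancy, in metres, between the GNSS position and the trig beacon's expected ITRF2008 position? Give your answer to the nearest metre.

17 m

Observed coordinate differences: Δφ = +0.00308°, Δλ = -0.00432°.
Converting to metres (1° lat = 111312 m, cos φ = 0.999262): observed ΔN = 342.8 m, observed ΔE = -480.5 m.
Subtracting the expected shift leaves a residual of 342.8 − (330) = 12.8 m north and -480.5 − (-469) = -11.5 m east.
Residual distance = √(12.8² + (-11.5)²) = 17.2 m.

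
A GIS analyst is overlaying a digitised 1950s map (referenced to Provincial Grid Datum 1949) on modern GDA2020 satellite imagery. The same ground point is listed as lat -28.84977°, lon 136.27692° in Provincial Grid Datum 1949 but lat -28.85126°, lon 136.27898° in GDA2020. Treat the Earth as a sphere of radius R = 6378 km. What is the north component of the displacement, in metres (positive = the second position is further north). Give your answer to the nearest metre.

ΔN = -166 m

Δφ = -28.85126° − -28.84977° = -0.00149°; Δλ = 136.27898° − 136.27692° = +0.00206°.
1° along a meridian = πR/180 = 111317 m.
ΔN = Δφ × 111317 = -165.9 m; ΔE = Δλ × 111317 × cos(-28.84977°) = +0.00206 × 111317 × 0.875888 = 200.9 m.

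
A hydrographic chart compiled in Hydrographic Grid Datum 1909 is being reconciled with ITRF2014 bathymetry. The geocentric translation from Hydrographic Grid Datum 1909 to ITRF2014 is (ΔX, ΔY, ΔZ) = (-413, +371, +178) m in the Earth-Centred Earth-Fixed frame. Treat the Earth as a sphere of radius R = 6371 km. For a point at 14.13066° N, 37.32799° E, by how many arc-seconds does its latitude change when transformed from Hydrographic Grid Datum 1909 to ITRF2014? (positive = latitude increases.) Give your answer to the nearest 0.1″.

Δφ = 6.4″

sin φ = 0.244134, cos φ = 0.969742, sin λ = 0.606377, cos λ = 0.795177.
North component: ΔN = −sin φ cos λ·ΔX − sin φ sin λ·ΔY + cos φ·ΔZ = −(0.244134)(0.795177)(-413) − (0.244134)(0.606377)(371) + (0.969742)(178) = 197.87 m.
1° of latitude spans πR/180 = 111195 m, so Δφ = 197.87 / 111195 × 3600 = 6.406″.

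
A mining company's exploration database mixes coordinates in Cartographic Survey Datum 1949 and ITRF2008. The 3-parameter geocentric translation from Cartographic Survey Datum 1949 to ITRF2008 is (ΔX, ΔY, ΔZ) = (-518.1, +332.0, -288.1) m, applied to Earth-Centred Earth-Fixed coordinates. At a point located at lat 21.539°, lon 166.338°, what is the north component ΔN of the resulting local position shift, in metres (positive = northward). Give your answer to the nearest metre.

At φ = 21.539°, λ = 166.338°: sin φ = 0.367134, cos φ = 0.930168, sin λ = 0.236194, cos λ = -0.971706.
ΔN = −sin φ cos λ·ΔX − sin φ sin λ·ΔY + cos φ·ΔZ = −(0.367134)(-0.971706)(-518.1) − (0.367134)(0.236194)(332.0) + (0.930168)(-288.1) = -481.60 m.

ΔN = -482 m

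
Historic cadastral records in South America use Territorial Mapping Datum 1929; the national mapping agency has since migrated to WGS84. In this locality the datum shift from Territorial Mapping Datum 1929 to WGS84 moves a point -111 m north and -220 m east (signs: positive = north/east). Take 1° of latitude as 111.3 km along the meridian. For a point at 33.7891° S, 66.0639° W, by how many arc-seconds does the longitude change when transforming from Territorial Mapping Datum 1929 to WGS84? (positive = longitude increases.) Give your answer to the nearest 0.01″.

Δλ = -8.56″

At latitude -33.7891°, cos φ = 0.831090.
1° of longitude at this latitude = 111.3 × cos φ = 92.50 km, so Δλ = -220.0 / 92500.3 = -0.0023784° = -8.562″.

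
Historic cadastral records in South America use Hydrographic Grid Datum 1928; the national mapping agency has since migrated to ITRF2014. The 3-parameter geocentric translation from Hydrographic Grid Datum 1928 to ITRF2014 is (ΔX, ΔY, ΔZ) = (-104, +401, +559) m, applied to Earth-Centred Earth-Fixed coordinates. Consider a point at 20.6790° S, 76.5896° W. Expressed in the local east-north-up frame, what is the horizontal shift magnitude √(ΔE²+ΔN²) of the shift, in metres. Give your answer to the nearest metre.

377 m

The local east axis at (φ, λ) is (−sin λ, cos λ, 0), so ΔE = −sin(-76.5896°)·(-104) + cos(-76.5896°)·401 = -8.16 m.
The local north axis is (−sin φ cos λ, −sin φ sin λ, cos φ), giving ΔN = -8.518 − 137.745 + 522.986 = 376.72 m.
Horizontal magnitude = √(ΔE² + ΔN²) = √((-8.16)² + 376.72²) = 376.81 m.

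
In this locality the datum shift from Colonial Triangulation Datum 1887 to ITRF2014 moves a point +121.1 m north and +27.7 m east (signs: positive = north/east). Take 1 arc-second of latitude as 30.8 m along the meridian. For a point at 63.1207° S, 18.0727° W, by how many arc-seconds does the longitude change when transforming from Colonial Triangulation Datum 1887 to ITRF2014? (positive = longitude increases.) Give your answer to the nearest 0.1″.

At latitude -63.1207°, cos φ = 0.452112.
1″ of longitude at this latitude = 30.80 × cos φ = 13.9251 m, so Δλ = 27.7 / 13.9251 = 1.989″.

Δλ = 2.0″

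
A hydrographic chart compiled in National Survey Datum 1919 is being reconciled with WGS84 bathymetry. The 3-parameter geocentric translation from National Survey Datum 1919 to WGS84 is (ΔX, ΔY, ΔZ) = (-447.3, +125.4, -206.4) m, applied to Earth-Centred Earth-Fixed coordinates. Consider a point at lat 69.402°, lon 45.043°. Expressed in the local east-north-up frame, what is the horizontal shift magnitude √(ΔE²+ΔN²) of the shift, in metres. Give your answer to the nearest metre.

429 m

The local east axis at (φ, λ) is (−sin λ, cos λ, 0), so ΔE = −sin(45.043°)·(-447.3) + cos(45.043°)·125.4 = 405.13 m.
The local north axis is (−sin φ cos λ, −sin φ sin λ, cos φ), giving ΔN = 295.847 − 83.065 − 72.613 = 140.17 m.
Horizontal magnitude = √(ΔE² + ΔN²) = √(405.13² + 140.17²) = 428.69 m.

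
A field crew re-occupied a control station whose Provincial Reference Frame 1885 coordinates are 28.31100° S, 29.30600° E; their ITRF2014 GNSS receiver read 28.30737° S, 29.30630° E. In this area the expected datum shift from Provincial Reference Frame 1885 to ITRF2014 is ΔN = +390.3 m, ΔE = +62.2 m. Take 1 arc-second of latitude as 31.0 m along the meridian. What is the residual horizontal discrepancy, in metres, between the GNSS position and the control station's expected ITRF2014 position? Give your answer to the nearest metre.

Observed coordinate differences: Δφ = +0.00363°, Δλ = +0.00030°.
Converting to metres (1° lat = 111600 m, cos φ = 0.880386): observed ΔN = 405.1 m, observed ΔE = 29.5 m.
Subtracting the expected shift leaves a residual of 405.1 − (390.3) = 14.8 m north and 29.5 − (62.2) = -32.7 m east.
Residual distance = √(14.8² + (-32.7)²) = 35.9 m.

36 m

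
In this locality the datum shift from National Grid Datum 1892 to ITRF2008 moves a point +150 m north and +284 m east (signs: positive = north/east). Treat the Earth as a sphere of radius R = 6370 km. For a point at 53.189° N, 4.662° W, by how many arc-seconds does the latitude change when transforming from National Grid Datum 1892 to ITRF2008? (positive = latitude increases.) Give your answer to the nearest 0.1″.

Δφ = 4.9″

On a sphere of radius R, 1 rad of latitude = R, so Δφ = ΔN / R = 150.0 / 6370000 = 2.3548e-05 rad = 4.857″.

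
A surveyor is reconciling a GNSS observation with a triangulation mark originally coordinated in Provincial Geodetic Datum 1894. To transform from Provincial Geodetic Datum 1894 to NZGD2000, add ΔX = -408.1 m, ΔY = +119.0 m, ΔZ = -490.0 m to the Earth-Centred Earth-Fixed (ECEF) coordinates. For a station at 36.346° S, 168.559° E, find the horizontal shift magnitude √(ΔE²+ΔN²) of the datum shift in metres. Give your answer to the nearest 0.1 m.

148.0 m

At φ = -36.346°, λ = 168.559°: sin φ = -0.592660, cos φ = 0.805453, sin λ = 0.198359, cos λ = -0.980129.
ΔE = −sin λ·ΔX + cos λ·ΔY = −(0.198359)·(-408.1) + (-0.980129)·(119.0) = -35.69 m.
ΔN = −sin φ cos λ·ΔX − sin φ sin λ·ΔY + cos φ·ΔZ = −(-0.592660)(-0.980129)(-408.1) − (-0.592660)(0.198359)(119.0) + (0.805453)(-490.0) = -143.62 m.
Horizontal magnitude = √(ΔE² + ΔN²) = √((-35.69)² + (-143.62)²) = 147.99 m.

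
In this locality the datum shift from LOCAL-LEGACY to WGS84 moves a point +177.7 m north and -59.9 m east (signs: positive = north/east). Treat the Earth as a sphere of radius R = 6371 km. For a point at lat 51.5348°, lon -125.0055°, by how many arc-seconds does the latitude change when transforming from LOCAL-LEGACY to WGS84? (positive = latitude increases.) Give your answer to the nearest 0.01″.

Δφ = 5.75″

On a sphere of radius R, 1 rad of latitude = R, so Δφ = ΔN / R = 177.7 / 6371000 = 2.7892e-05 rad = 5.753″.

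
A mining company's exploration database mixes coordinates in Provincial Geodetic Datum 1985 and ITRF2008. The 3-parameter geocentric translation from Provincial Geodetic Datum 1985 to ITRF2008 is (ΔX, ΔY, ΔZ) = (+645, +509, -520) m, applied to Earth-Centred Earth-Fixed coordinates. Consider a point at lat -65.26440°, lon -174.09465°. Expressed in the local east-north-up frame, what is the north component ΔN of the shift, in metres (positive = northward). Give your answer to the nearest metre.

ΔN = -848 m

At φ = -65.26440°, λ = -174.09465°: sin φ = -0.908248, cos φ = 0.418431, sin λ = -0.102885, cos λ = -0.994693.
ΔN = −sin φ cos λ·ΔX − sin φ sin λ·ΔY + cos φ·ΔZ = −(-0.908248)(-0.994693)(645) − (-0.908248)(-0.102885)(509) + (0.418431)(-520) = -847.86 m.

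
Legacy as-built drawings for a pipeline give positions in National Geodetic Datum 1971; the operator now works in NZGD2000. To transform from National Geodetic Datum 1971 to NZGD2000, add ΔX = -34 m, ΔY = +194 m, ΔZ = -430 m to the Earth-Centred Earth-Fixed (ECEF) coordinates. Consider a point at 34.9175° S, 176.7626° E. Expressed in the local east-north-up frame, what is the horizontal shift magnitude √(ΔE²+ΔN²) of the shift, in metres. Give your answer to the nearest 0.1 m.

The local east axis at (φ, λ) is (−sin λ, cos λ, 0), so ΔE = −sin(176.7626°)·(-34) + cos(176.7626°)·194 = -191.77 m.
The local north axis is (−sin φ cos λ, −sin φ sin λ, cos φ), giving ΔN = 19.430 + 6.271 − 352.590 = -326.89 m.
Horizontal magnitude = √(ΔE² + ΔN²) = √((-191.77)² + (-326.89)²) = 378.99 m.

379.0 m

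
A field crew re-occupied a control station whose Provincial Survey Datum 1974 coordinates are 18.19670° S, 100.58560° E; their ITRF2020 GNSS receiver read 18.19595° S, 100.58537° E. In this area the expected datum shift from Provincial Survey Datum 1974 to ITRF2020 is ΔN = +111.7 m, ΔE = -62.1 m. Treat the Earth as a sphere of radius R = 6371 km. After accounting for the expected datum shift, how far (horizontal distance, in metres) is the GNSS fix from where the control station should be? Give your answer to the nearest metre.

Observed coordinate differences: Δφ = +0.00075°, Δλ = -0.00023°.
Converting to metres (1° lat = 111195 m, cos φ = 0.949990): observed ΔN = 83.4 m, observed ΔE = -24.3 m.
Subtracting the expected shift leaves a residual of 83.4 − (111.7) = -28.3 m north and -24.3 − (-62.1) = 37.8 m east.
Residual distance = √((-28.3)² + 37.8²) = 47.2 m.

47 m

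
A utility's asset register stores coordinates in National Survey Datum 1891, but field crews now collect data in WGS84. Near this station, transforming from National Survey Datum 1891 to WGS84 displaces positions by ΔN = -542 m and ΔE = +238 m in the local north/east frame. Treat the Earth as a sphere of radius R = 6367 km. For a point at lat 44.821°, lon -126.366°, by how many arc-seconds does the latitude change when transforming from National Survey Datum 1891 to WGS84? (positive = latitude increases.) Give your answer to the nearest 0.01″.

Δφ = -17.56″

On a sphere of radius R, 1 rad of latitude = R, so Δφ = ΔN / R = -542.0 / 6367000 = -8.5126e-05 rad = -17.559″.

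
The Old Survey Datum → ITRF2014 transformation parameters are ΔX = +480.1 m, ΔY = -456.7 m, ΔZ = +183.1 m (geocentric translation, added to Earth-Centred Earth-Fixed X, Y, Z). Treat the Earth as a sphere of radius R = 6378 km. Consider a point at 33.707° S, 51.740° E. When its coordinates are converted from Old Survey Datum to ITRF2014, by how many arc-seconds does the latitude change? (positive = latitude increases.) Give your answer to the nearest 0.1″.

sin φ = -0.554946, cos φ = 0.831886, sin λ = 0.785209, cos λ = 0.619231.
North component: ΔN = −sin φ cos λ·ΔX − sin φ sin λ·ΔY + cos φ·ΔZ = −(-0.554946)(0.619231)(480.1) − (-0.554946)(0.785209)(-456.7) + (0.831886)(183.1) = 118.29 m.
1° of latitude spans πR/180 = 111317 m, so Δφ = 118.29 / 111317 × 3600 = 3.826″.

Δφ = 3.8″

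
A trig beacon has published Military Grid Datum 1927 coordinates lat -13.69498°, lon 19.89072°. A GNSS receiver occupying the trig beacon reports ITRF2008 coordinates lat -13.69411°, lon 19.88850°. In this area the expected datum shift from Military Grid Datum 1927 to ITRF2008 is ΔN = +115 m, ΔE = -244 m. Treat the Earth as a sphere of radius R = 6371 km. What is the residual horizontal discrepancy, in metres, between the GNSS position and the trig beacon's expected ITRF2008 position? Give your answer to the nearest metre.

Observed coordinate differences: Δφ = +0.00087°, Δλ = -0.00222°.
Converting to metres (1° lat = 111195 m, cos φ = 0.971570): observed ΔN = 96.7 m, observed ΔE = -239.8 m.
Subtracting the expected shift leaves a residual of 96.7 − (115) = -18.3 m north and -239.8 − (-244) = 4.2 m east.
Residual distance = √((-18.3)² + 4.2²) = 18.7 m.

19 m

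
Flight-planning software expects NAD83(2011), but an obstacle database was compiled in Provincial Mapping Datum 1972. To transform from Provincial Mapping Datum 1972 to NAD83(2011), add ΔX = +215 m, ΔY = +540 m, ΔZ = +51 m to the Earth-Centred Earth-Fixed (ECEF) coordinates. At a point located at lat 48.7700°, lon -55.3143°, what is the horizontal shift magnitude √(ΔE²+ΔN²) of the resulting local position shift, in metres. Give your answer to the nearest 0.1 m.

The local east axis at (φ, λ) is (−sin λ, cos λ, 0), so ΔE = −sin(-55.3143°)·215 + cos(-55.3143°)·540 = 484.09 m.
The local north axis is (−sin φ cos λ, −sin φ sin λ, cos φ), giving ΔN = -92.016 + 333.945 + 33.613 = 275.54 m.
Horizontal magnitude = √(ΔE² + ΔN²) = √(484.09² + 275.54²) = 557.02 m.

557.0 m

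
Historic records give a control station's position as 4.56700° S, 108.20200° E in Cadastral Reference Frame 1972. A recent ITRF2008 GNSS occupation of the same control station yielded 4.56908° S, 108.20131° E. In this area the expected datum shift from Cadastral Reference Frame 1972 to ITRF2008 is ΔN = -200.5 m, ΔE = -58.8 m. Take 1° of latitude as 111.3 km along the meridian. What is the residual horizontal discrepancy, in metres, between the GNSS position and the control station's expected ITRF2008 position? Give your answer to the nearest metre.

36 m

Observed coordinate differences: Δφ = -0.00208°, Δλ = -0.00069°.
Converting to metres (1° lat = 111300 m, cos φ = 0.996825): observed ΔN = -231.5 m, observed ΔE = -76.6 m.
Subtracting the expected shift leaves a residual of -231.5 − (-200.5) = -31.0 m north and -76.6 − (-58.8) = -17.8 m east.
Residual distance = √((-31.0)² + (-17.8)²) = 35.7 m.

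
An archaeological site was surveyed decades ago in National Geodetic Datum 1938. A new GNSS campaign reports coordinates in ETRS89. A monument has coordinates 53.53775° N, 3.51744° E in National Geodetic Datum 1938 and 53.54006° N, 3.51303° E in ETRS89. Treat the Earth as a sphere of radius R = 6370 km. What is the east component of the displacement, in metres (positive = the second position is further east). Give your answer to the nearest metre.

Δφ = 53.54006° − 53.53775° = +0.00231°; Δλ = 3.51303° − 3.51744° = -0.00441°.
1° along a meridian = πR/180 = 111177 m.
ΔN = Δφ × 111177 = 256.8 m; ΔE = Δλ × 111177 × cos(53.53775°) = -0.00441 × 111177 × 0.594293 = -291.4 m.

ΔE = -291 m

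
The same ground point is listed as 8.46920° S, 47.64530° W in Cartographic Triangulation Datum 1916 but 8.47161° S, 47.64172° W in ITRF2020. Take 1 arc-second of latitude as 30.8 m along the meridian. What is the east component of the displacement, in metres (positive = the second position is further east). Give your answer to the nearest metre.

Δφ = -8.47161° − -8.46920° = -0.00241°; Δλ = -47.64172° − -47.64530° = +0.00358°.
1° of latitude = 3600 × 30.80 = 110880 m.
ΔN = Δφ × 110880 = -267.2 m; ΔE = Δλ × 110880 × cos(-8.46920°) = +0.00358 × 110880 × 0.989095 = 392.6 m.

ΔE = 393 m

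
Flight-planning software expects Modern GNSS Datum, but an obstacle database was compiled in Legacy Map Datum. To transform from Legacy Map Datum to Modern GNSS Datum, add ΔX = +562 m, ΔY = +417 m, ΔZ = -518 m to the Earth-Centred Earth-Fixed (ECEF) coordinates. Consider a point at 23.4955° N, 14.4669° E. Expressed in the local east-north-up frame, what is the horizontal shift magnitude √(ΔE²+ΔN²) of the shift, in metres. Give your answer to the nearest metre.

At φ = 23.4955°, λ = 14.4669°: sin φ = 0.398677, cos φ = 0.917091, sin λ = 0.249821, cos λ = 0.968292.
ΔE = −sin λ·ΔX + cos λ·ΔY = −(0.249821)·(562) + (0.968292)·(417) = 263.38 m.
ΔN = −sin φ cos λ·ΔX − sin φ sin λ·ΔY + cos φ·ΔZ = −(0.398677)(0.968292)(562) − (0.398677)(0.249821)(417) + (0.917091)(-518) = -733.54 m.
Horizontal magnitude = √(ΔE² + ΔN²) = √(263.38² + (-733.54)²) = 779.39 m.

779 m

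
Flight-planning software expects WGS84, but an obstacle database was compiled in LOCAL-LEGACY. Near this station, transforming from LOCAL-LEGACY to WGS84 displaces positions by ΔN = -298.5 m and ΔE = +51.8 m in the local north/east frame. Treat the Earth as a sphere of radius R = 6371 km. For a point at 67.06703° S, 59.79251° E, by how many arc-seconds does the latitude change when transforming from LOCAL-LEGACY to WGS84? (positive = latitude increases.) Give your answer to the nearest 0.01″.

On a sphere of radius R, 1 rad of latitude = R, so Δφ = ΔN / R = -298.5 / 6371000 = -4.6853e-05 rad = -9.664″.

Δφ = -9.66″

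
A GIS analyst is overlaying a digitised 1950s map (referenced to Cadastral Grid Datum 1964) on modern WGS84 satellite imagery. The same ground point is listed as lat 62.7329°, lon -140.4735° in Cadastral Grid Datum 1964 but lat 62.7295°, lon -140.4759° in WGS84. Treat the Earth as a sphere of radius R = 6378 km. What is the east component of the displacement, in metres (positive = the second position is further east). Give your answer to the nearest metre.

ΔE = -122 m

Δφ = 62.7295° − 62.7329° = -0.0034°; Δλ = -140.4759° − -140.4735° = -0.0024°.
1° along a meridian = πR/180 = 111317 m.
ΔN = Δφ × 111317 = -378.5 m; ΔE = Δλ × 111317 × cos(62.7329°) = -0.0024 × 111317 × 0.458139 = -122.4 m.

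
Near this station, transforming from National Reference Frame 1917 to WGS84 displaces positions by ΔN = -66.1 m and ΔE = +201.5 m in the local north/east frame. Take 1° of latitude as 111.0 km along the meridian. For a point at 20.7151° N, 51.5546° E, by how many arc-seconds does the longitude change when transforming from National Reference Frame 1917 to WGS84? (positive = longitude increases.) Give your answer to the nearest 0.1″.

At latitude 20.7151°, cos φ = 0.935351.
1° of longitude at this latitude = 111.0 × cos φ = 103.82 km, so Δλ = 201.5 / 103823.9 = 0.0019408° = 6.987″.

Δλ = 7.0″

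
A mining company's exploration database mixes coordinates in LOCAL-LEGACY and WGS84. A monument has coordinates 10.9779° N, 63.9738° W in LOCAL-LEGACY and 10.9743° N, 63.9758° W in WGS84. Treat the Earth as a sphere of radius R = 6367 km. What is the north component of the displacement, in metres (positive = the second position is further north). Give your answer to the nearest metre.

Δφ = 10.9743° − 10.9779° = -0.0036°; Δλ = -63.9758° − -63.9738° = -0.0020°.
1° along a meridian = πR/180 = 111125 m.
ΔN = Δφ × 111125 = -400.1 m; ΔE = Δλ × 111125 × cos(10.9779°) = -0.0020 × 111125 × 0.981701 = -218.2 m.

ΔN = -400 m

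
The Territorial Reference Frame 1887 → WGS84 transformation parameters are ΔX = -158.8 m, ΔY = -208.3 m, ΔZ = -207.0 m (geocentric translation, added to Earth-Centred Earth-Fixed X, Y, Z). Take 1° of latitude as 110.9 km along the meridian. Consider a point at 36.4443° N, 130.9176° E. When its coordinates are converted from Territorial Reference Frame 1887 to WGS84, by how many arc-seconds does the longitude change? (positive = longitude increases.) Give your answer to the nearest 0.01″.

sin φ = 0.594041, cos φ = 0.804435, sin λ = 0.755652, cos λ = -0.654973.
East component: ΔE = −sin λ·ΔX + cos λ·ΔY = −(0.755652)(-158.8) + (-0.654973)(-208.3) = 256.43 m.
1° of latitude spans 110900 m; at latitude φ, 1° of longitude spans that × cos φ = 89211.8 m, so Δλ = 256.43 / 89211.8 × 3600 = 10.348″.

Δλ = 10.35″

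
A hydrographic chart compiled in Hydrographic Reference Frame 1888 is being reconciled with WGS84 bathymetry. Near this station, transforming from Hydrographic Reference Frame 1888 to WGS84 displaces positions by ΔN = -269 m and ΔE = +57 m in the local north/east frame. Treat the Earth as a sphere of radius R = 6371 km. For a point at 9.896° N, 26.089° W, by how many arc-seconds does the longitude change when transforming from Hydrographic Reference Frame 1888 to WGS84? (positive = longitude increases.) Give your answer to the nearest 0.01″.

Δλ = 1.87″

At latitude 9.896°, cos φ = 0.985121.
One radian of longitude at latitude φ spans R cos φ, so Δλ = ΔE / (R cos φ) = 57.0 / (6371000 × 0.985121) = 9.0819e-06 rad = 1.873″.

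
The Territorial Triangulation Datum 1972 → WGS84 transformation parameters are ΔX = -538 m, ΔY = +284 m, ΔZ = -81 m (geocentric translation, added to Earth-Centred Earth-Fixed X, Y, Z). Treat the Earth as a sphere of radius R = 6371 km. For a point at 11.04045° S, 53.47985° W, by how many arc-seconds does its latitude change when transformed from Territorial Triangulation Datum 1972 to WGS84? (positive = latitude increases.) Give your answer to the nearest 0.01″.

Δφ = -5.97″

sin φ = -0.191502, cos φ = 0.981492, sin λ = -0.803648, cos λ = 0.595105.
North component: ΔN = −sin φ cos λ·ΔX − sin φ sin λ·ΔY + cos φ·ΔZ = −(-0.191502)(0.595105)(-538) − (-0.191502)(-0.803648)(284) + (0.981492)(-81) = -184.52 m.
1° of latitude spans πR/180 = 111195 m, so Δφ = -184.52 / 111195 × 3600 = -5.974″.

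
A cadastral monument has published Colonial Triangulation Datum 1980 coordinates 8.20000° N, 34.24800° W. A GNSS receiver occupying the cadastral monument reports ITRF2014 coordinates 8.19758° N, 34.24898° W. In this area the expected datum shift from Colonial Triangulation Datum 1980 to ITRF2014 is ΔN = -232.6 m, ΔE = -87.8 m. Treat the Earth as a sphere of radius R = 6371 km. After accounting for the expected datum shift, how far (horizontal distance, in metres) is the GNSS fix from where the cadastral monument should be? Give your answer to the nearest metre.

42 m

Observed coordinate differences: Δφ = -0.00242°, Δλ = -0.00098°.
Converting to metres (1° lat = 111195 m, cos φ = 0.989776): observed ΔN = -269.1 m, observed ΔE = -107.9 m.
Subtracting the expected shift leaves a residual of -269.1 − (-232.6) = -36.5 m north and -107.9 − (-87.8) = -20.1 m east.
Residual distance = √((-36.5)² + (-20.1)²) = 41.6 m.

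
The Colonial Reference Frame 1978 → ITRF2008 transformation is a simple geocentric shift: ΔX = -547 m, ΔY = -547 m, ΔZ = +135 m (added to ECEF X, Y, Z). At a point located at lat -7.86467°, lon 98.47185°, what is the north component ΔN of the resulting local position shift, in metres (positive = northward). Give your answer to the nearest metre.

At φ = -7.86467°, λ = 98.47185°: sin φ = -0.136834, cos φ = 0.990594, sin λ = 0.989088, cos λ = -0.147323.
ΔN = −sin φ cos λ·ΔX − sin φ sin λ·ΔY + cos φ·ΔZ = −(-0.136834)(-0.147323)(-547) − (-0.136834)(0.989088)(-547) + (0.990594)(135) = 70.73 m.

ΔN = 71 m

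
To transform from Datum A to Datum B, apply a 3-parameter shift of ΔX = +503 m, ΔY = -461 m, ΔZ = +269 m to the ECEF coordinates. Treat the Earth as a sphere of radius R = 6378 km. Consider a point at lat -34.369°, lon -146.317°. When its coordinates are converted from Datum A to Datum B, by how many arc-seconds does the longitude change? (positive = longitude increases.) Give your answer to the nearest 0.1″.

Δλ = 26.0″

sin φ = -0.564520, cos φ = 0.825419, sin λ = -0.554598, cos λ = -0.832119.
East component: ΔE = −sin λ·ΔX + cos λ·ΔY = −(-0.554598)(503) + (-0.832119)(-461) = 662.57 m.
1° of latitude spans πR/180 = 111317 m; at latitude φ, 1° of longitude spans that × cos φ = 91883.3 m, so Δλ = 662.57 / 91883.3 × 3600 = 25.960″.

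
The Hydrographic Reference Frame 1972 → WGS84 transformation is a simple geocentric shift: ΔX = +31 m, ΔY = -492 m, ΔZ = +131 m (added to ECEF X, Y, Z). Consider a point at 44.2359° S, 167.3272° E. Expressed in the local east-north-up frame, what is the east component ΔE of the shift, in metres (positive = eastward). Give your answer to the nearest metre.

ΔE = 473 m

At φ = -44.2359°, λ = 167.3272°: sin φ = -0.697614, cos φ = 0.716474, sin λ = 0.219383, cos λ = -0.975639.
ΔE = −sin λ·ΔX + cos λ·ΔY = −(0.219383)·(31) + (-0.975639)·(-492) = 473.21 m.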